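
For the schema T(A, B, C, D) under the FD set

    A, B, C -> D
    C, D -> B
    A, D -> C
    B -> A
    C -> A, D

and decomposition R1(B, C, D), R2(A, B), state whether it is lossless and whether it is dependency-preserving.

lossless but not dependency-preserving

Lossless test: (B)⁺ = {A, B}, which contains all of one fragment — lossless.
Dependency preservation: the restricted closure of {A, D} across the fragments never reaches {C}, so A, D → C cannot be enforced without a join — not preserved.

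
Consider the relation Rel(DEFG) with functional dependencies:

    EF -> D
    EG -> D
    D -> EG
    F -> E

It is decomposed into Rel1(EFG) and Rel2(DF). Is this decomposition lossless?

Common attributes: Rel1 ∩ Rel2 = {F}.
Closure of {F}: F → E applies, adding E; EF → D applies, adding D; D → EG applies, adding G. So (F)⁺ = {DEFG}.
This closure contains every attribute of Rel1, so Rel1 ∩ Rel2 → Rel1. The join is lossless.

Yes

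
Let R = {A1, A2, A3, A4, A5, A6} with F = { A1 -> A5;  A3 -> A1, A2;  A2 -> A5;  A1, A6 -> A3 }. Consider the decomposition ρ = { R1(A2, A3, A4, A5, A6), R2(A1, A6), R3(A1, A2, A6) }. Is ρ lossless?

Chase test. Columns are A1, A2, A3, A4, A5, A6; row i has aⱼ where attribute j ∈ Ri, else bᵢⱼ.
Initial tableau (one row per fragment):
  row 1: b11 a2 a3 a4 a5 a6
  row 2: a1 b22 b23 b24 b25 a6
  row 3: a1 a2 b33 b34 b35 a6
Rows 2 and 3 agree on A1; apply A1→A5 and equate their A5 entries.
Rows 1 and 3 agree on A2; apply A2→A5 and equate their A5 entries.
Rows 2 and 3 agree on A1, A6; apply A1, A6→A3 and equate their A3 entries.
Rows 2 and 3 agree on A3; apply A3→A1, A2 and equate their A1, A2 entries.
No row becomes fully distinguished — the join is lossy.

No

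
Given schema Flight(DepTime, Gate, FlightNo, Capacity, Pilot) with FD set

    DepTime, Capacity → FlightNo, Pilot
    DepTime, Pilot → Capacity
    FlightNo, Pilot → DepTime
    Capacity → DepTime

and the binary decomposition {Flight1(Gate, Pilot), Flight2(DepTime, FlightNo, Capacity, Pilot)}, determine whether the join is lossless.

No

Common attributes: Flight1 ∩ Flight2 = {Pilot}.
No dependency enlarges {Pilot}, so (Pilot)⁺ = {Pilot}.
The closure contains neither all of Flight1 = {Gate, Pilot} nor all of Flight2 = {DepTime, FlightNo, Capacity, Pilot}, so the common attributes are not a superkey of either fragment. The join is lossy.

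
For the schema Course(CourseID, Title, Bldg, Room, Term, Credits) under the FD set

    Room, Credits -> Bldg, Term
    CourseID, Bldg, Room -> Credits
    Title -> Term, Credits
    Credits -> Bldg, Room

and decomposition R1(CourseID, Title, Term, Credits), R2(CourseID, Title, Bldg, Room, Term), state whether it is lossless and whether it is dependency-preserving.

Lossless test: (CourseID, Title, Term)⁺ = {CourseID, Title, Bldg, Room, Term, Credits}, which contains all of one fragment — lossless.
Dependency preservation: the restricted closure of {Room, Credits} across the fragments never reaches {Bldg, Term}, so Room, Credits → Bldg, Term cannot be enforced without a join — not preserved.

lossless but not dependency-preserving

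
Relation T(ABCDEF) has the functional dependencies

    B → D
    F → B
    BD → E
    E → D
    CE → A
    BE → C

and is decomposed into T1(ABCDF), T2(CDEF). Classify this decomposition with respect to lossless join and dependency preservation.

lossless but not dependency-preserving

Lossless test: (CDF)⁺ = {ABCDEF}, which contains all of one fragment — lossless.
Dependency preservation: the restricted closure of {BD} across the fragments never reaches {E}, so BD → E cannot be enforced without a join — not preserved.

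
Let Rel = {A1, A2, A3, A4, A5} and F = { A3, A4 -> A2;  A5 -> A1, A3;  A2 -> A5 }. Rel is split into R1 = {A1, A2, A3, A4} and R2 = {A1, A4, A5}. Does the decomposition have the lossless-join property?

Common attributes: R1 ∩ R2 = {A1, A4}.
No dependency enlarges {A1, A4}, so (A1, A4)⁺ = {A1, A4}.
The closure contains neither all of R1 = {A1, A2, A3, A4} nor all of R2 = {A1, A4, A5}, so the common attributes are not a superkey of either fragment. The join is lossy.

No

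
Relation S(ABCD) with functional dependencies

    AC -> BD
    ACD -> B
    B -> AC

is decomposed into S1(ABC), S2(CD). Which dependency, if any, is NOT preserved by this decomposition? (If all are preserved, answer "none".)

AC -> BD

Check AC → BD: no single fragment contains all of {ABCD}, and the restricted closure of {AC} across the fragments never reaches {BD}.
ACD → B is preserved.
B → AC is preserved.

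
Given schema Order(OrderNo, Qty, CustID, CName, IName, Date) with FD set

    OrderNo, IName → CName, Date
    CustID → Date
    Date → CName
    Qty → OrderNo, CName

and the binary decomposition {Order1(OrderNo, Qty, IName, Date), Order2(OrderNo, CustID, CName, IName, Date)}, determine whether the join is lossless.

Common attributes: Order1 ∩ Order2 = {OrderNo, IName, Date}.
Closure of {OrderNo, IName, Date}: OrderNo, IName → CName, Date applies, adding CName. So (OrderNo, IName, Date)⁺ = {OrderNo, CName, IName, Date}.
The closure contains neither all of Order1 = {OrderNo, Qty, IName, Date} nor all of Order2 = {OrderNo, CustID, CName, IName, Date}, so the common attributes are not a superkey of either fragment. The join is lossy.

No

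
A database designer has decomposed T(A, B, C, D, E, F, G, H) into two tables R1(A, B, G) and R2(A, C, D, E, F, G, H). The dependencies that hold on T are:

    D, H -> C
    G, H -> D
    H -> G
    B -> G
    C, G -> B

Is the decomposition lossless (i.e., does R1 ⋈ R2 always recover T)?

No

Common attributes: R1 ∩ R2 = {A, G}.
No dependency enlarges {A, G}, so (A, G)⁺ = {A, G}.
The closure contains neither all of R1 = {A, B, G} nor all of R2 = {A, C, D, E, F, G, H}, so the common attributes are not a superkey of either fragment. The join is lossy.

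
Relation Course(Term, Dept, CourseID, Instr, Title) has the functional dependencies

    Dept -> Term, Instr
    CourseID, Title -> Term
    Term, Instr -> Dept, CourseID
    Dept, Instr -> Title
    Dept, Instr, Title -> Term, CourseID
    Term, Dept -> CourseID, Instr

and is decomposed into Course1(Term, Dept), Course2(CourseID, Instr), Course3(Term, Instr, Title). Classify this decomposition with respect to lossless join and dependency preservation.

lossy and not dependency-preserving

Lossless test (chase): applying each FD to every pair of rows produces no changes in the tableau, so no row becomes fully distinguished — the join is lossy.
Dependency preservation: the restricted closure of {Dept} across the fragments never reaches {Term, Instr}, so Dept → Term, Instr cannot be enforced without a join — not preserved.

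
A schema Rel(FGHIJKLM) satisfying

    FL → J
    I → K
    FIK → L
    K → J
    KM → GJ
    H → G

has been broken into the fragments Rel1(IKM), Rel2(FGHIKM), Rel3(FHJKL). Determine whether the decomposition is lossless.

Chase test. Columns are FGHIJKLM; row i has aⱼ where attribute j ∈ Reli, else bᵢⱼ.
Initial tableau (one row per fragment):
  row 1: b11 b12 b13 a4 b15 a6 b17 a8
  row 2: a1 a2 a3 a4 b25 a6 b27 a8
  row 3: a1 b32 a3 b34 a5 a6 a7 b38
Rows 1 and 2 agree on K; apply K→J and equate their J entries.
Rows 1 and 3 agree on K; apply K→J and equate their J entries.
Rows 1 and 2 agree on KM; apply KM→GJ and equate their GJ entries.
Rows 2 and 3 agree on H; apply H→G and equate their G entries.
No row becomes fully distinguished — the join is lossy.

No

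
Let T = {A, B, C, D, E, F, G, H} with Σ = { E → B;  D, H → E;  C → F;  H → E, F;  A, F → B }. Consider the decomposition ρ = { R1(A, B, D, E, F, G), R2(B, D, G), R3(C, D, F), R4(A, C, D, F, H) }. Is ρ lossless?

No

Chase test. Columns are A, B, C, D, E, F, G, H; row i has aⱼ where attribute j ∈ Ri, else bᵢⱼ.
Initial tableau (one row per fragment):
  row 1: a1 a2 b13 a4 a5 a6 a7 b18
  row 2: b21 a2 b23 a4 b25 b26 a7 b28
  row 3: b31 b32 a3 a4 b35 a6 b37 b38
  row 4: a1 b42 a3 a4 b45 a6 b47 a8
Rows 1 and 4 agree on A, F; apply A, F→B and equate their B entries.
No row becomes fully distinguished — the join is lossy.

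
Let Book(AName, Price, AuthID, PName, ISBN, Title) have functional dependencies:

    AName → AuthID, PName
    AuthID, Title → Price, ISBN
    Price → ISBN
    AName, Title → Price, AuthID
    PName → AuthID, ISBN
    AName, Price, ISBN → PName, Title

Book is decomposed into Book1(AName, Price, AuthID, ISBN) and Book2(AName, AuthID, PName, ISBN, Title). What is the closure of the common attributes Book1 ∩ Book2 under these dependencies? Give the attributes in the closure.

Book1 ∩ Book2 = {AName, AuthID, ISBN}.
AName → AuthID, PName applies, adding PName
Closure: {AName, AuthID, PName, ISBN}.

AName, AuthID, PName, ISBN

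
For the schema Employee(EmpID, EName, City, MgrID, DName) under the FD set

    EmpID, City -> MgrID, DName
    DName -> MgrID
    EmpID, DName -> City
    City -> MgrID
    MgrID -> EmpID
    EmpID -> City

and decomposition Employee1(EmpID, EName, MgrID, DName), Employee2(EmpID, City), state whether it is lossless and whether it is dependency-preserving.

Lossless test: (EmpID)⁺ = {EmpID, City, MgrID, DName}, which contains all of one fragment — lossless.
Dependency preservation: EmpID, City → MgrID, DName; EmpID, DName → City; City → MgrID are not contained in any single fragment, but the restricted closure of each left-hand side across the fragments still reaches the right-hand side; the remaining FDs each lie inside some fragment. All dependencies are preserved.

lossless and dependency-preserving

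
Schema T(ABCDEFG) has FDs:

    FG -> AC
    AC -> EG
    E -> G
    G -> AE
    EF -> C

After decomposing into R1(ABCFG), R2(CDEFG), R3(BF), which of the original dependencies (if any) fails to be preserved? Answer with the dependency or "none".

FG → AC lies within R1.
AC → EG: restricted closure across fragments reaches EG.
E → G lies within R2.
G → AE: restricted closure across fragments reaches AE.
EF → C lies within R2.
Every dependency is enforceable on the fragments, so the decomposition is dependency-preserving.

none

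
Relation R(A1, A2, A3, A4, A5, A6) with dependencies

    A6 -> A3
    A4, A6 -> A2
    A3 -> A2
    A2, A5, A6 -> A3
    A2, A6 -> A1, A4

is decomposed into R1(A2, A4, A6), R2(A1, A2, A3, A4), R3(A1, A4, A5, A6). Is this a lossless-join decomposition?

Chase test. Columns are A1, A2, A3, A4, A5, A6; row i has aⱼ where attribute j ∈ Ri, else bᵢⱼ.
Initial tableau (one row per fragment):
  row 1: b11 a2 b13 a4 b15 a6
  row 2: a1 a2 a3 a4 b25 b26
  row 3: a1 b32 b33 a4 a5 a6
Rows 1 and 3 agree on A6; apply A6→A3 and equate their A3 entries.
Rows 1 and 3 agree on A4, A6; apply A4, A6→A2 and equate their A2 entries.
Rows 1 and 3 agree on A2, A6; apply A2, A6→A1, A4 and equate their A1, A4 entries.
No row becomes fully distinguished — the join is lossy.

No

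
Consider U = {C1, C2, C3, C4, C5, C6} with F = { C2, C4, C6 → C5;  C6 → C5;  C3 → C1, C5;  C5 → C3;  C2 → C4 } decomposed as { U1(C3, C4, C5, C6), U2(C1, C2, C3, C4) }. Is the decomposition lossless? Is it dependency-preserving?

lossy but dependency-preserving

Lossless test: (C3, C4)⁺ = {C1, C3, C4, C5}, which is a superkey of neither fragment — lossy.
Dependency preservation: C2, C4, C6 → C5; C3 → C1, C5 are not contained in any single fragment, but the restricted closure of each left-hand side across the fragments still reaches the right-hand side; the remaining FDs each lie inside some fragment. All dependencies are preserved.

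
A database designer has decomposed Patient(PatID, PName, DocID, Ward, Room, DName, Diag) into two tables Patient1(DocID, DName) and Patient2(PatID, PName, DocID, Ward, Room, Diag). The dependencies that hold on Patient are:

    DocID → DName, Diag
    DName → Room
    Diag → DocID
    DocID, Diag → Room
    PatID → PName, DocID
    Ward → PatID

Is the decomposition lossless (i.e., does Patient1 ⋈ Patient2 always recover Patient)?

Yes

Common attributes: Patient1 ∩ Patient2 = {DocID}.
Closure of {DocID}: DocID → DName, Diag applies, adding DName, Diag; DName → Room applies, adding Room. So (DocID)⁺ = {DocID, Room, DName, Diag}.
This closure contains every attribute of Patient1, so Patient1 ∩ Patient2 → Patient1. The join is lossless.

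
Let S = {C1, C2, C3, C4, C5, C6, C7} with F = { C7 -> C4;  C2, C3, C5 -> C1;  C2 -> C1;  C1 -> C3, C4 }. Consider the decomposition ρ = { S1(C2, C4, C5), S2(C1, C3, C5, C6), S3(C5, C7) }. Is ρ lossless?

No

Chase test. Columns are C1, C2, C3, C4, C5, C6, C7; row i has aⱼ where attribute j ∈ Si, else bᵢⱼ.
Initial tableau (one row per fragment):
  row 1: b11 a2 b13 a4 a5 b16 b17
  row 2: a1 b22 a3 b24 a5 a6 b27
  row 3: b31 b32 b33 b34 a5 b36 a7
No row becomes fully distinguished — the join is lossy.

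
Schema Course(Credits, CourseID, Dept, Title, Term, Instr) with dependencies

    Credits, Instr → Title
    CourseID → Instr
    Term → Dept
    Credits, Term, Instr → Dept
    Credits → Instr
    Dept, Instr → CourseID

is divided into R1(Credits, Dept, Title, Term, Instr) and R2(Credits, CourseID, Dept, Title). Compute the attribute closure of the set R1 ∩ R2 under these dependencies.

R1 ∩ R2 = {Credits, Dept, Title}.
Credits → Instr applies, adding Instr
Dept, Instr → CourseID applies, adding CourseID
Closure: {Credits, CourseID, Dept, Title, Instr}.

Credits, CourseID, Dept, Title, Instr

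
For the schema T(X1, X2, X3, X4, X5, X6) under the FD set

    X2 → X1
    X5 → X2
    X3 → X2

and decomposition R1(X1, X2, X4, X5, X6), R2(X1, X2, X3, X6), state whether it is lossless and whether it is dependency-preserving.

Lossless test: (X1, X2, X6)⁺ = {X1, X2, X6}, which is a superkey of neither fragment — lossy.
Dependency preservation: every FD's attributes lie within a single fragment, so each can be enforced locally — preserved.

lossy but dependency-preserving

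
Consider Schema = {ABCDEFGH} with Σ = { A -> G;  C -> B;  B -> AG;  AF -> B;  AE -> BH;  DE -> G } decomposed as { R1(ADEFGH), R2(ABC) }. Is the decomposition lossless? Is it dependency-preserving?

lossy and not dependency-preserving

Lossless test: (A)⁺ = {AG}, which is a superkey of neither fragment — lossy.
Dependency preservation: the restricted closure of {AF} across the fragments never reaches {B}, so AF → B cannot be enforced without a join — not preserved.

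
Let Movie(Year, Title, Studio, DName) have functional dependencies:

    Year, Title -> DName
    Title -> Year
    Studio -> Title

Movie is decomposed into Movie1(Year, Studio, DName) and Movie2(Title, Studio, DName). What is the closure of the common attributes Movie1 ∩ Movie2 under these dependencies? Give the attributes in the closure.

Year, Title, Studio, DName

Movie1 ∩ Movie2 = {Studio, DName}.
Studio → Title applies, adding Title
Title → Year applies, adding Year
Closure: {Year, Title, Studio, DName}.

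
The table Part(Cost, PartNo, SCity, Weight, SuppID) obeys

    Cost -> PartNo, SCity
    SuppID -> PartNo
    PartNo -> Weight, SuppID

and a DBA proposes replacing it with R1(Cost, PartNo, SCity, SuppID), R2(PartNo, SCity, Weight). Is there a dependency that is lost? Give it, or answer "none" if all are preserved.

none

Cost → PartNo, SCity lies within R1.
SuppID → PartNo lies within R1.
PartNo → Weight, SuppID: restricted closure across fragments reaches Weight, SuppID.
Every dependency is enforceable on the fragments, so the decomposition is dependency-preserving.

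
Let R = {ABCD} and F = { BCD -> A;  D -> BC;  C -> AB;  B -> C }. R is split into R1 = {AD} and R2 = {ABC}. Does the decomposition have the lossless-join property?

No

Common attributes: R1 ∩ R2 = {A}.
No dependency enlarges {A}, so (A)⁺ = {A}.
The closure contains neither all of R1 = {AD} nor all of R2 = {ABC}, so the common attributes are not a superkey of either fragment. The join is lossy.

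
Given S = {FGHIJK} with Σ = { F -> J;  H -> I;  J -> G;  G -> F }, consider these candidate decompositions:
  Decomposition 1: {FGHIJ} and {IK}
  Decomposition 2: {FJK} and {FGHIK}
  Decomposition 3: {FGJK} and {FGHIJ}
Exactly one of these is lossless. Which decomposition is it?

Decomposition 2

Decomposition 1: common = {I}, closure = {I} → lossy.
Decomposition 2: common = {FK}, closure = {FGJK} → lossless.
Decomposition 3: common = {FGJ}, closure = {FGJ} → lossy.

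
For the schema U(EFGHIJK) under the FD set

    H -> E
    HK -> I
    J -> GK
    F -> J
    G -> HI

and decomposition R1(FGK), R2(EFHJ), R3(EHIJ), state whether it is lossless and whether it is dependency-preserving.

lossless but not dependency-preserving

Lossless test (chase): Rows 2 and 3 agree on J; apply J→GK and equate their GK entries. Rows 1 and 2 agree on F; apply F→J and equate their J entries. Rows 2 and 3 agree on G; apply G→HI and equate their HI entries. Rows 1 and 2 agree on J; apply J→GK and equate their GK entries. Rows 1 and 2 agree on G; apply G→HI and equate their HI entries. Rows 1 and 2 agree on H; apply H→E and equate their E entries. Row 1 is now all distinguished symbols — the join is lossless.
Dependency preservation: the restricted closure of {HK} across the fragments never reaches {I}, so HK → I cannot be enforced without a join — not preserved.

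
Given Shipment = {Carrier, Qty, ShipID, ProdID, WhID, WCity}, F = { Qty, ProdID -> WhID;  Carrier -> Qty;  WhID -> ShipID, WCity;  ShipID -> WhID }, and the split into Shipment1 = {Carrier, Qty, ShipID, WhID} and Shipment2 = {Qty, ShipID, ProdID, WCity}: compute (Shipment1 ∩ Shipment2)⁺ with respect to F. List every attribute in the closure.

Shipment1 ∩ Shipment2 = {Qty, ShipID}.
ShipID → WhID applies, adding WhID
WhID → ShipID, WCity applies, adding WCity
Closure: {Qty, ShipID, WhID, WCity}.

Qty, ShipID, WhID, WCity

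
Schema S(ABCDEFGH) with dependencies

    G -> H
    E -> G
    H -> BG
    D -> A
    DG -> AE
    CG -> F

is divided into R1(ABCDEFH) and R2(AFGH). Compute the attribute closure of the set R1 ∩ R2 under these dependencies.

ABFGH

R1 ∩ R2 = {AFH}.
H → BG applies, adding BG
Closure: {ABFGH}.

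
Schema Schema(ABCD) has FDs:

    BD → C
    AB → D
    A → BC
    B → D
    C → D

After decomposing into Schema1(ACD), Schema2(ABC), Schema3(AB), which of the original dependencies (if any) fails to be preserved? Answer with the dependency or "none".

none

BD → C: restricted closure across fragments reaches C.
AB → D: restricted closure across fragments reaches D.
A → BC lies within Schema2.
B → D: restricted closure across fragments reaches D.
C → D lies within Schema1.
Every dependency is enforceable on the fragments, so the decomposition is dependency-preserving.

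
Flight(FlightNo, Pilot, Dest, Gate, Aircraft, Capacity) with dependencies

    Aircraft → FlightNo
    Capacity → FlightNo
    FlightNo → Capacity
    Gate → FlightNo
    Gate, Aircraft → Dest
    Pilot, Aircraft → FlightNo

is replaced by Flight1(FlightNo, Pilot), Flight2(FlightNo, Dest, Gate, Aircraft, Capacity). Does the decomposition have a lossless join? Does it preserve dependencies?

Lossless test: (FlightNo)⁺ = {FlightNo, Capacity}, which is a superkey of neither fragment — lossy.
Dependency preservation: Pilot, Aircraft → FlightNo is not contained in any single fragment, but the restricted closure of its left-hand side across the fragments still reaches the right-hand side; the remaining FDs each lie inside some fragment. All dependencies are preserved.

lossy but dependency-preserving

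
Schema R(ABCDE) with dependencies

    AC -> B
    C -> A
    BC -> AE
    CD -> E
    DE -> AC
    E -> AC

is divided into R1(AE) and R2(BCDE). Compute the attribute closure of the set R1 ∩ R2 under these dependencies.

R1 ∩ R2 = {E}.
E → AC applies, adding AC
AC → B applies, adding B
Closure: {ABCE}.

ABCE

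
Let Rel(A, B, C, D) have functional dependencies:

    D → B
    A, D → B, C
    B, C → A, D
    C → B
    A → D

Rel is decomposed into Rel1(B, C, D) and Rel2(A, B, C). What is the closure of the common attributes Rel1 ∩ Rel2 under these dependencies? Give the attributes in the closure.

Rel1 ∩ Rel2 = {B, C}.
B, C → A, D applies, adding A, D
Closure: {A, B, C, D}.

A, B, C, D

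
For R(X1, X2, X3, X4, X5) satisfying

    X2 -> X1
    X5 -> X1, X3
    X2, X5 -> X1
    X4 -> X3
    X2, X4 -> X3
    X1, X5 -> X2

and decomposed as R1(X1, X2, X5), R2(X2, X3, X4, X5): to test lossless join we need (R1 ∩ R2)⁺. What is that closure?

X1, X2, X3, X5

R1 ∩ R2 = {X2, X5}.
X2 → X1 applies, adding X1
X5 → X1, X3 applies, adding X3
Closure: {X1, X2, X3, X5}.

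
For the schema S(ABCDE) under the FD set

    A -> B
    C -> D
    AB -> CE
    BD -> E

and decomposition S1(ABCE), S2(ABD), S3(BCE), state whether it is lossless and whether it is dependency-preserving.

lossless but not dependency-preserving

Lossless test (chase): Rows 1 and 3 agree on C; apply C→D and equate their D entries. Rows 1 and 2 agree on AB; apply AB→CE and equate their CE entries. Rows 1 and 2 agree on C; apply C→D and equate their D entries. Row 1 is now all distinguished symbols — the join is lossless.
Dependency preservation: the restricted closure of {C} across the fragments never reaches {D}, so C → D cannot be enforced without a join — not preserved.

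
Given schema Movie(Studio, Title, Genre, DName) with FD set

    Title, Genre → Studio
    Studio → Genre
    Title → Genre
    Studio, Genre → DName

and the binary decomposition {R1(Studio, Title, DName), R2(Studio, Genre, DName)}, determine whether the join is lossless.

Yes

Common attributes: R1 ∩ R2 = {Studio, DName}.
Closure of {Studio, DName}: Studio → Genre applies, adding Genre. So (Studio, DName)⁺ = {Studio, Genre, DName}.
This closure contains every attribute of R2, so R1 ∩ R2 → R2. The join is lossless.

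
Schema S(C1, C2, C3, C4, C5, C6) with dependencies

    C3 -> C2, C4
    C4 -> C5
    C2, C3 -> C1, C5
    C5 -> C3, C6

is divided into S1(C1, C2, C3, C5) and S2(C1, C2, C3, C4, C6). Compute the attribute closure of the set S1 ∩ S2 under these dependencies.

C1, C2, C3, C4, C5, C6

S1 ∩ S2 = {C1, C2, C3}.
C3 → C2, C4 applies, adding C4
C4 → C5 applies, adding C5
C5 → C3, C6 applies, adding C6
Closure: {C1, C2, C3, C4, C5, C6}.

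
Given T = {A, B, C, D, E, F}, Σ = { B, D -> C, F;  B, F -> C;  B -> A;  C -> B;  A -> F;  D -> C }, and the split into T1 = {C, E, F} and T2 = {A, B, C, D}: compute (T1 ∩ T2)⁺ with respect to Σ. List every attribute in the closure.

T1 ∩ T2 = {C}.
C → B applies, adding B
B → A applies, adding A
A → F applies, adding F
Closure: {A, B, C, F}.

A, B, C, F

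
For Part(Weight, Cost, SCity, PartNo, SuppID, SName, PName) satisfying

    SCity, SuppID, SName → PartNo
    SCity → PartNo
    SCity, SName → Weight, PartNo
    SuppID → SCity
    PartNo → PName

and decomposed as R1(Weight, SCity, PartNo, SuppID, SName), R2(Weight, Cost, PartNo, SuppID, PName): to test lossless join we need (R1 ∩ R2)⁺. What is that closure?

R1 ∩ R2 = {Weight, PartNo, SuppID}.
SuppID → SCity applies, adding SCity
PartNo → PName applies, adding PName
Closure: {Weight, SCity, PartNo, SuppID, PName}.

Weight, SCity, PartNo, SuppID, PName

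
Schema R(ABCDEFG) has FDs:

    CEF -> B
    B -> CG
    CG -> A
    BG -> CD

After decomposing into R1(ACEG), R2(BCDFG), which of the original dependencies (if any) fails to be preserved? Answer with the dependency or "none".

Check CEF → B: no single fragment contains all of {BCEF}, and the restricted closure of {CEF} across the fragments never reaches {B}.
B → CG is preserved.
CG → A is preserved.
BG → CD is preserved.

CEF -> B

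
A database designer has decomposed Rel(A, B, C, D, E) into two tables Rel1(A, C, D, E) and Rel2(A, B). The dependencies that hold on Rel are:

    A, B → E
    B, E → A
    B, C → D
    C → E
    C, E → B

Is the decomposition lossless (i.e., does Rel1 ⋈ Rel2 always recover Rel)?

Common attributes: Rel1 ∩ Rel2 = {A}.
No dependency enlarges {A}, so (A)⁺ = {A}.
The closure contains neither all of Rel1 = {A, C, D, E} nor all of Rel2 = {A, B}, so the common attributes are not a superkey of either fragment. The join is lossy.

No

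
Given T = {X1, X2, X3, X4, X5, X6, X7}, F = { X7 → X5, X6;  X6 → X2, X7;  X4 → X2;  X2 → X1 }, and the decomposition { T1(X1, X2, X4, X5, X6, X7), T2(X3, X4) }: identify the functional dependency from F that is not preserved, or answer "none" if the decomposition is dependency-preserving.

none

X7 → X5, X6 lies within T1.
X6 → X2, X7 lies within T1.
X4 → X2 lies within T1.
X2 → X1 lies within T1.
Every dependency is enforceable on the fragments, so the decomposition is dependency-preserving.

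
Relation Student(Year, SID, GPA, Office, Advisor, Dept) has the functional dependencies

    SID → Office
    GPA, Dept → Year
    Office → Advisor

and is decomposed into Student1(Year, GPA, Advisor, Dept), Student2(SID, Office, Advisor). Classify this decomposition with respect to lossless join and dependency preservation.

Lossless test: (Advisor)⁺ = {Advisor}, which is a superkey of neither fragment — lossy.
Dependency preservation: every FD's attributes lie within a single fragment, so each can be enforced locally — preserved.

lossy but dependency-preserving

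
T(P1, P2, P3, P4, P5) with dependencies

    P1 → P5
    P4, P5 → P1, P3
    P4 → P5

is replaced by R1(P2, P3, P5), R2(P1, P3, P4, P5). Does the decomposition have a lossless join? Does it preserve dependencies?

Lossless test: (P3, P5)⁺ = {P3, P5}, which is a superkey of neither fragment — lossy.
Dependency preservation: every FD's attributes lie within a single fragment, so each can be enforced locally — preserved.

lossy but dependency-preserving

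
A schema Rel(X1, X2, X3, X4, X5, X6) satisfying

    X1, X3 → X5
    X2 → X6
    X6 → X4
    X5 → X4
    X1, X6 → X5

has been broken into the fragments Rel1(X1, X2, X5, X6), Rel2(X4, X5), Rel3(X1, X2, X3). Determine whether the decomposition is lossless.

Chase test. Columns are X1, X2, X3, X4, X5, X6; row i has aⱼ where attribute j ∈ Reli, else bᵢⱼ.
Initial tableau (one row per fragment):
  row 1: a1 a2 b13 b14 a5 a6
  row 2: b21 b22 b23 a4 a5 b26
  row 3: a1 a2 a3 b34 b35 b36
Rows 1 and 3 agree on X2; apply X2→X6 and equate their X6 entries.
Rows 1 and 3 agree on X6; apply X6→X4 and equate their X4 entries.
Rows 1 and 2 agree on X5; apply X5→X4 and equate their X4 entries.
Rows 1 and 3 agree on X1, X6; apply X1, X6→X5 and equate their X5 entries.
Row 3 is now all distinguished symbols — the join is lossless.

Yes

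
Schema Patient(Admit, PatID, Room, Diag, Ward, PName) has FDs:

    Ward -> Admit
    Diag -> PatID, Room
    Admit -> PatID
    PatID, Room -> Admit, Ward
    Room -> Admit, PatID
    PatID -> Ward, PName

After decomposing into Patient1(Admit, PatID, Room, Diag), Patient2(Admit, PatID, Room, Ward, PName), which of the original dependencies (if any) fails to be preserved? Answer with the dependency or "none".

Ward → Admit lies within Patient2.
Diag → PatID, Room lies within Patient1.
Admit → PatID lies within Patient1.
PatID, Room → Admit, Ward lies within Patient2.
Room → Admit, PatID lies within Patient1.
PatID → Ward, PName lies within Patient2.
Every dependency is enforceable on the fragments, so the decomposition is dependency-preserving.

none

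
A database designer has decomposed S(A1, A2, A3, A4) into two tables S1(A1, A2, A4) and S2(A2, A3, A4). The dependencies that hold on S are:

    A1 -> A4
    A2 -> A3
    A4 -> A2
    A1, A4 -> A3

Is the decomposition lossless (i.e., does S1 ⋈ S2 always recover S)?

Common attributes: S1 ∩ S2 = {A2, A4}.
Closure of {A2, A4}: A2 → A3 applies, adding A3. So (A2, A4)⁺ = {A2, A3, A4}.
This closure contains every attribute of S2, so S1 ∩ S2 → S2. The join is lossless.

Yes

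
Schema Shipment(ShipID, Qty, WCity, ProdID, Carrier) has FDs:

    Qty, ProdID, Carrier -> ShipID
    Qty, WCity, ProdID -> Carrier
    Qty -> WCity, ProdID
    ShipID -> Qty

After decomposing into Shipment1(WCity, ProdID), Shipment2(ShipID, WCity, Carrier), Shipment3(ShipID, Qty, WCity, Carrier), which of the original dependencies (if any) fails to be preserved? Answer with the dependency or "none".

Qty -> WCity, ProdID

Check Qty → WCity, ProdID: no single fragment contains all of {Qty, WCity, ProdID}, and the restricted closure of {Qty} across the fragments never reaches {WCity, ProdID}.
Qty, ProdID, Carrier → ShipID is preserved.
Qty, WCity, ProdID → Carrier is preserved.
ShipID → Qty is preserved.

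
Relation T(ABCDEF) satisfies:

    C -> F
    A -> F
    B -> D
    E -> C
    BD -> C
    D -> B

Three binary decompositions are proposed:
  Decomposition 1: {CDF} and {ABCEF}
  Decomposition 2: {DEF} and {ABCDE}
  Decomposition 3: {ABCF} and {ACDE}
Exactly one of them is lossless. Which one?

Decomposition 2

Decomposition 1: common = {CF}, closure = {CF} → lossy.
Decomposition 2: common = {DE}, closure = {BCDEF} → lossless.
Decomposition 3: common = {AC}, closure = {ACF} → lossy.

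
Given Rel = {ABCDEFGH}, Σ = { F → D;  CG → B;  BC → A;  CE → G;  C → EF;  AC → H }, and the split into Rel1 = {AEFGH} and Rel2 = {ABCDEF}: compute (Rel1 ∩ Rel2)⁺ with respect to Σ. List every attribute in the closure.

Rel1 ∩ Rel2 = {AEF}.
F → D applies, adding D
Closure: {ADEF}.

ADEF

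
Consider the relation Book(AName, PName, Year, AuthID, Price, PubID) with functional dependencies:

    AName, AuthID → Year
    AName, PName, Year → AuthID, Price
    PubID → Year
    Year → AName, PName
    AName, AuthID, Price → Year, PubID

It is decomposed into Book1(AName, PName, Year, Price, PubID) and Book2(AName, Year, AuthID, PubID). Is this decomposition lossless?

Yes

Common attributes: Book1 ∩ Book2 = {AName, Year, PubID}.
Closure of {AName, Year, PubID}: Year → AName, PName applies, adding PName; AName, PName, Year → AuthID, Price applies, adding AuthID, Price. So (AName, Year, PubID)⁺ = {AName, PName, Year, AuthID, Price, PubID}.
This closure contains every attribute of Book1, so Book1 ∩ Book2 → Book1. The join is lossless.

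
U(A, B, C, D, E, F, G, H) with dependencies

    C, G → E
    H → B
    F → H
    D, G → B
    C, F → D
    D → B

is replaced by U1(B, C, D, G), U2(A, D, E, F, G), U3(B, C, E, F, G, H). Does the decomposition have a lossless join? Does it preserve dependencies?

Lossless test (chase): Rows 1 and 3 agree on C, G; apply C, G→E and equate their E entries. Rows 2 and 3 agree on F; apply F→H and equate their H entries. Rows 1 and 2 agree on D, G; apply D, G→B and equate their B entries. No row becomes fully distinguished — the join is lossy.
Dependency preservation: the restricted closure of {C, F} across the fragments never reaches {D}, so C, F → D cannot be enforced without a join — not preserved.

lossy and not dependency-preserving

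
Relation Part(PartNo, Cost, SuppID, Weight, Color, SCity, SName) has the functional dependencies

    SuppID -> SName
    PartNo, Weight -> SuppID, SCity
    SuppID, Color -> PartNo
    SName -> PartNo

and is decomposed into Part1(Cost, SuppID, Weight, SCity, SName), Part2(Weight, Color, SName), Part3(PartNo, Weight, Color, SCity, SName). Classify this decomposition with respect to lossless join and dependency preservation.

Lossless test (chase): Rows 1 and 2 agree on SName; apply SName→PartNo and equate their PartNo entries. Rows 1 and 3 agree on SName; apply SName→PartNo and equate their PartNo entries. Rows 1 and 2 agree on PartNo, Weight; apply PartNo, Weight→SuppID, SCity and equate their SuppID, SCity entries. Rows 1 and 3 agree on PartNo, Weight; apply PartNo, Weight→SuppID, SCity and equate their SuppID, SCity entries. No row becomes fully distinguished — the join is lossy.
Dependency preservation: PartNo, Weight → SuppID, SCity; SuppID, Color → PartNo are not contained in any single fragment, but the restricted closure of each left-hand side across the fragments still reaches the right-hand side; the remaining FDs each lie inside some fragment. All dependencies are preserved.

lossy but dependency-preserving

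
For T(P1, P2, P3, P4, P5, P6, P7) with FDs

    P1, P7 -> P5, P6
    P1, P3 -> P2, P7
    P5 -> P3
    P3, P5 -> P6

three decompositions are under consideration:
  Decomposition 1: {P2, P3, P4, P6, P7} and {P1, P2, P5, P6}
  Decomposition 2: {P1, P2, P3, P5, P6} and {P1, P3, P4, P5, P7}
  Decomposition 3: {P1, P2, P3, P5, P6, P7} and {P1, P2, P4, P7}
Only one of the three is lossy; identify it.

Decomposition 1

Decomposition 1: common = {P2, P6}, closure = {P2, P6} → lossy.
Decomposition 2: common = {P1, P3, P5}, closure = {P1, P2, P3, P5, P6, P7} → lossless.
Decomposition 3: common = {P1, P2, P7}, closure = {P1, P2, P3, P5, P6, P7} → lossless.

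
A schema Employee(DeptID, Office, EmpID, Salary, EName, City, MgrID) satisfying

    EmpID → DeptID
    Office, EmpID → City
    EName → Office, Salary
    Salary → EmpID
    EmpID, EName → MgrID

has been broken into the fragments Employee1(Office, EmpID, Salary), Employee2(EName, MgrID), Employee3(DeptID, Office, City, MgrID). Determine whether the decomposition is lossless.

Chase test. Columns are DeptID, Office, EmpID, Salary, EName, City, MgrID; row i has aⱼ where attribute j ∈ Employeei, else bᵢⱼ.
Initial tableau (one row per fragment):
  row 1: b11 a2 a3 a4 b15 b16 b17
  row 2: b21 b22 b23 b24 a5 b26 a7
  row 3: a1 a2 b33 b34 b35 a6 a7
No row becomes fully distinguished — the join is lossy.

No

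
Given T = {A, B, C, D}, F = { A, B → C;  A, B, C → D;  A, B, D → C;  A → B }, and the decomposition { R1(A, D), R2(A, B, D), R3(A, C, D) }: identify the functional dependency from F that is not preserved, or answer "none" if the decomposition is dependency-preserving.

A, B → C: restricted closure across fragments reaches C.
A, B, C → D: restricted closure across fragments reaches D.
A, B, D → C: restricted closure across fragments reaches C.
A → B lies within R2.
Every dependency is enforceable on the fragments, so the decomposition is dependency-preserving.

none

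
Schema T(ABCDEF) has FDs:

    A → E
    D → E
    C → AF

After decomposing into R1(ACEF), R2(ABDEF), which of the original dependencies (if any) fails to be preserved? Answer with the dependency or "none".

none

A → E lies within R1.
D → E lies within R2.
C → AF lies within R1.
Every dependency is enforceable on the fragments, so the decomposition is dependency-preserving.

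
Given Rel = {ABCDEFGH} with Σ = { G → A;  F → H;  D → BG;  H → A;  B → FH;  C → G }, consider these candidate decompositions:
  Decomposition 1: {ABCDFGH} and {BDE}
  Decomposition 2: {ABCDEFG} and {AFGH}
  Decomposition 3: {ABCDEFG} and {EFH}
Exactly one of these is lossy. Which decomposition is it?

Decomposition 1: common = {BD}, closure = {ABDFGH} → lossy.
Decomposition 2: common = {AFG}, closure = {AFGH} → lossless.
Decomposition 3: common = {EF}, closure = {AEFH} → lossless.

Decomposition 1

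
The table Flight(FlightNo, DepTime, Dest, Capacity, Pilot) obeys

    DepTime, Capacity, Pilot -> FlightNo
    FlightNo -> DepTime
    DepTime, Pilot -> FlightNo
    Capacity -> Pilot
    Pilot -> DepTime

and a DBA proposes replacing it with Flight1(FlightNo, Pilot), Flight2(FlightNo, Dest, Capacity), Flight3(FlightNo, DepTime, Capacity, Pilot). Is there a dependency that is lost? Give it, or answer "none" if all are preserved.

none

DepTime, Capacity, Pilot → FlightNo lies within Flight3.
FlightNo → DepTime lies within Flight3.
DepTime, Pilot → FlightNo lies within Flight3.
Capacity → Pilot lies within Flight3.
Pilot → DepTime lies within Flight3.
Every dependency is enforceable on the fragments, so the decomposition is dependency-preserving.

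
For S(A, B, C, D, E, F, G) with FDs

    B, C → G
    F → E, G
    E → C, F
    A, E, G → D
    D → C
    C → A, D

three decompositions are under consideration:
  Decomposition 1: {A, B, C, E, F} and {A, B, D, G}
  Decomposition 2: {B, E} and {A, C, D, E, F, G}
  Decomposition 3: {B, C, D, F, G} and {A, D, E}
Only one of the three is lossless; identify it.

Decomposition 2

Decomposition 1: common = {A, B}, closure = {A, B} → lossy.
Decomposition 2: common = {E}, closure = {A, C, D, E, F, G} → lossless.
Decomposition 3: common = {D}, closure = {A, C, D} → lossy.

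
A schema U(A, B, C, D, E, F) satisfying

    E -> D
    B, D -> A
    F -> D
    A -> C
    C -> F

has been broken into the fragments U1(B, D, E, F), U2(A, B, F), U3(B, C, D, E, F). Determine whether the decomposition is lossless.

Chase test. Columns are A, B, C, D, E, F; row i has aⱼ where attribute j ∈ Ui, else bᵢⱼ.
Initial tableau (one row per fragment):
  row 1: b11 a2 b13 a4 a5 a6
  row 2: a1 a2 b23 b24 b25 a6
  row 3: b31 a2 a3 a4 a5 a6
Rows 1 and 3 agree on B, D; apply B, D→A and equate their A entries.
Rows 1 and 2 agree on F; apply F→D and equate their D entries.
Rows 1 and 3 agree on A; apply A→C and equate their C entries.
Rows 1 and 2 agree on B, D; apply B, D→A and equate their A entries.
Rows 1 and 2 agree on A; apply A→C and equate their C entries.
Row 1 is now all distinguished symbols — the join is lossless.

Yes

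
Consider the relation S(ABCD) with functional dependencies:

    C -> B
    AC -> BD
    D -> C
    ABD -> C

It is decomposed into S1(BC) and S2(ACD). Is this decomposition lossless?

Common attributes: S1 ∩ S2 = {C}.
Closure of {C}: C → B applies, adding B. So (C)⁺ = {BC}.
This closure contains every attribute of S1, so S1 ∩ S2 → S1. The join is lossless.

Yes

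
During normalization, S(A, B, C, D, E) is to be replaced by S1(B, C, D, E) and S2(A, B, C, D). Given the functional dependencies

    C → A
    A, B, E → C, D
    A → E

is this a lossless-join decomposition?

Yes

Common attributes: S1 ∩ S2 = {B, C, D}.
Closure of {B, C, D}: C → A applies, adding A; A → E applies, adding E. So (B, C, D)⁺ = {A, B, C, D, E}.
This closure contains every attribute of S1, so S1 ∩ S2 → S1. The join is lossless.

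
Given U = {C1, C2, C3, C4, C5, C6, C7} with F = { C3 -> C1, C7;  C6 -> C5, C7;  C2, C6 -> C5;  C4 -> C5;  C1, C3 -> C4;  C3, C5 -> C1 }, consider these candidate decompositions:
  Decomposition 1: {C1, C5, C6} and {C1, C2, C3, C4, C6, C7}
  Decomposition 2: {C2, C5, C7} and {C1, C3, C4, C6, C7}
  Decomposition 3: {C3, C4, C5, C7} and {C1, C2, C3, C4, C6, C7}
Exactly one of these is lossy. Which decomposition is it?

Decomposition 1: common = {C1, C6}, closure = {C1, C5, C6, C7} → lossless.
Decomposition 2: common = {C7}, closure = {C7} → lossy.
Decomposition 3: common = {C3, C4, C7}, closure = {C1, C3, C4, C5, C7} → lossless.

Decomposition 2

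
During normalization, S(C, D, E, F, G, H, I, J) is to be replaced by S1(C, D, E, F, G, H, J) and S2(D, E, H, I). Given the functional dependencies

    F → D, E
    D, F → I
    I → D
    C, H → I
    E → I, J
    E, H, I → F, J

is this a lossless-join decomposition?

Yes

Common attributes: S1 ∩ S2 = {D, E, H}.
Closure of {D, E, H}: E → I, J applies, adding I, J; E, H, I → F, J applies, adding F. So (D, E, H)⁺ = {D, E, F, H, I, J}.
This closure contains every attribute of S2, so S1 ∩ S2 → S2. The join is lossless.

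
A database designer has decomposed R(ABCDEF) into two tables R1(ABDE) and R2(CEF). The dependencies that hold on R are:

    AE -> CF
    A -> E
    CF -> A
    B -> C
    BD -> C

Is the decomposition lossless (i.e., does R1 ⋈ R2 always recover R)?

Common attributes: R1 ∩ R2 = {E}.
No dependency enlarges {E}, so (E)⁺ = {E}.
The closure contains neither all of R1 = {ABDE} nor all of R2 = {CEF}, so the common attributes are not a superkey of either fragment. The join is lossy.

No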